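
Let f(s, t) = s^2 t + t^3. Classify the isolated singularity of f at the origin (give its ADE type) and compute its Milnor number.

The Hessian of f at 0 is [[0, 0], [0, 0]] with rank 0, so corank 2. A Groebner basis of the Jacobian ideal J(f) in C{s,t} is {t^3, s^2 + 3*t^2, s*t}; counting standard monomials gives mu = 4. Corank 2; j^3 = t*(s^2 + t^2) splits into three distinct lines over C (the quadratic factor has nonzero discriminant), so D_4.

Type D4, Milnor number mu = 4.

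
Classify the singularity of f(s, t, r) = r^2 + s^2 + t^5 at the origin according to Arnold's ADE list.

A4

The Hessian of f at 0 has rank 2. Corank 1: A-series; mu = 4 gives A_4.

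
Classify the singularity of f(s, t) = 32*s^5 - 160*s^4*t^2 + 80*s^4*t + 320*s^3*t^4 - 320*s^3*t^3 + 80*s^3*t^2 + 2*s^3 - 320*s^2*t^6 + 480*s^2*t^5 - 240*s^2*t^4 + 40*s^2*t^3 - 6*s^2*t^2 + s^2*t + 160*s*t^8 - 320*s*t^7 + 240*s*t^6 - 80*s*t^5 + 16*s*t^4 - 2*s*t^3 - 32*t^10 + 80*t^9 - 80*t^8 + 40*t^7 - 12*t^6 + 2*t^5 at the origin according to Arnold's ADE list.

The Hessian of f at 0 has rank 0. Corank 2; j^3 = s^2*(2*s + t) has shape L^2 M (L != M), so D-series; mu = 6 gives D_6.

D_6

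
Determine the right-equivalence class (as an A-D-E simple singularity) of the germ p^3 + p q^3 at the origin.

The Hessian of f at 0 is [[0, 0], [0, 0]] with rank 0, so corank 2. A Groebner basis of the Jacobian ideal J(f) in C{p,q} is {p^3, p*q^2, 3*p^2 + q^3}; counting standard monomials gives mu = 7. Corank 2; j^3 = p^3 is a perfect cube, so E-series; the 4-jet and mu = 7 give E_7.

E_{7}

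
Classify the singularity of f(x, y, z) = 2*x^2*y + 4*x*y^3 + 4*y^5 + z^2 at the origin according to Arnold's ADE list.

D6

The Hessian of f at 0 has rank 1. Corank 2; j^3 = 2*x^2*y has shape L^2 M (L != M), so D-series; mu = 6 gives D_6.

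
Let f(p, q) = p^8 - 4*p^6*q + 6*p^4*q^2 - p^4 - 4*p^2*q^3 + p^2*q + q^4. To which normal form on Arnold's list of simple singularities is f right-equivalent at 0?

D5

The Hessian of f at 0 is [[0, 0], [0, 0]] with rank 0, so corank 2. A Groebner basis of the Jacobian ideal J(f) in C{p,q} is {p^3, p^2/4 + q^3, p*q}; counting standard monomials gives mu = 5. Corank 2; j^3 = p^2*q has shape L^2 M (L != M), so D-series; mu = 5 gives D_5.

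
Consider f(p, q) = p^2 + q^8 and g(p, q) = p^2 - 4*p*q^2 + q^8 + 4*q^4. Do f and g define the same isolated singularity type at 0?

The Hessian of f at 0 has rank 1. Corank 1: A-series; mu = 7 gives A_7. The Hessian of g at 0 has rank 1. Corank 1: A-series; mu = 7 gives A_7. Both have type A_7, hence right-equivalent.

Yes.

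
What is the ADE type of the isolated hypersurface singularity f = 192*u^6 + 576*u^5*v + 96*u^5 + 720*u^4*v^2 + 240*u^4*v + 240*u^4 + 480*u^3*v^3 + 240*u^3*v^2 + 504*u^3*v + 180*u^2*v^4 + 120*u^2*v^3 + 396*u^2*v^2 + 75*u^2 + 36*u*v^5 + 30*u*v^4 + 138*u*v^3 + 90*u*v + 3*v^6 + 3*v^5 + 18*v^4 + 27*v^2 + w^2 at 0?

The Hessian of f at 0 has rank 2. Corank 1: A-series; mu = 4 gives A_4.

A_{4}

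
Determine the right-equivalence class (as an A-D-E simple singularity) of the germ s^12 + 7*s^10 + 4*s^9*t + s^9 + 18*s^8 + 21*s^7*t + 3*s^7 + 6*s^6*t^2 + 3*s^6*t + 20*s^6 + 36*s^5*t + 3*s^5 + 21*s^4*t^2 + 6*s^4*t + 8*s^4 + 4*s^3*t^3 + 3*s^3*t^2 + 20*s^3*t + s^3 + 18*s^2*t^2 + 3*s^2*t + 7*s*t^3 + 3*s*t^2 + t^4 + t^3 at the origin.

E_{7}

The Hessian of f at 0 has rank 0. Corank 2; j^3 = (s + t)^3 is a perfect cube, so E-series; the 4-jet and mu = 7 give E_7.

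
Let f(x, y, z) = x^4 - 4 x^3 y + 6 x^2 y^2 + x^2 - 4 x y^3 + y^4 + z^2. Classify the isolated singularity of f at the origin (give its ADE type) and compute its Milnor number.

Type A_3, Milnor number mu = 3.

The Hessian of f at 0 is [[2, 0, 0], [0, 0, 0], [0, 0, 2]] with rank 2, so corank 1. A Groebner basis of the Jacobian ideal J(f) in C{x,y,z} is {y^3, x, z}; counting standard monomials gives mu = 3. Corank 1: A-series; mu = 3 gives A_3.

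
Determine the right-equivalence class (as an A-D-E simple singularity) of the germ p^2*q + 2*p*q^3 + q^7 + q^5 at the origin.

The Hessian of f at 0 is [[0, 0], [0, 0]] with rank 0, so corank 2. A Groebner basis of the Jacobian ideal J(f) in C{p,q} is {p^2*q^2 + p^2/7 + p*q^2/7, p^3 - p^2/7 - p*q^2/7, p*q + q^3}; counting standard monomials gives mu = 8. Corank 2; j^3 = p^2*q has shape L^2 M (L != M), so D-series; mu = 8 gives D_8.

D_8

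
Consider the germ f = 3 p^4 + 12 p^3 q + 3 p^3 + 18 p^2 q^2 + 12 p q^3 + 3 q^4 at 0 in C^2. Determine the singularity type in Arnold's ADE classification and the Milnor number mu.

The Hessian of f at 0 has rank 0. Corank 2; j^3 = 3*p^3 is a perfect cube, so E-series; the 4-jet and mu = 6 give E_6.

Type E6, Milnor number mu = 6.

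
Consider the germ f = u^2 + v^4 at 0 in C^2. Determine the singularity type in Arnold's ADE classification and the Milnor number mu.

Type A_3, Milnor number mu = 3.

The Hessian of f at 0 has rank 1. Corank 1: A-series; mu = 3 gives A_3.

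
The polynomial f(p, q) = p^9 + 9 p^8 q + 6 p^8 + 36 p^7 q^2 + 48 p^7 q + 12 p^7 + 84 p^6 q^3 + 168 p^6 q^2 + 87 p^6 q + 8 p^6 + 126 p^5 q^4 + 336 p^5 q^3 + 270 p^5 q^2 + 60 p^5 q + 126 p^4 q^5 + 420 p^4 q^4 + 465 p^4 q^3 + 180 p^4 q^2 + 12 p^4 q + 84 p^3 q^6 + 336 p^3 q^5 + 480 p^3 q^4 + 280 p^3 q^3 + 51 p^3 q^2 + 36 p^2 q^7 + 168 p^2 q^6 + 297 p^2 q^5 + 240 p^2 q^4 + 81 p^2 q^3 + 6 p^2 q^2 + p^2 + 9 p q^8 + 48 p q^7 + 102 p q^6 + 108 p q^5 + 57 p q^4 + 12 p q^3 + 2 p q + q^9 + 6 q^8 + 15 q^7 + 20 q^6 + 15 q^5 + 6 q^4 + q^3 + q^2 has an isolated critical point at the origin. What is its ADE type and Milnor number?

Type A2, Milnor number mu = 2.

The Hessian of f at 0 has rank 1. Corank 1: A-series; mu = 2 gives A_2.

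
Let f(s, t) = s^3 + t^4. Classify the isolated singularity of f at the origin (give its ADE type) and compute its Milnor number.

The Hessian of f at 0 has rank 0. Corank 2; j^3 = s^3 is a perfect cube, so E-series; the 4-jet and mu = 6 give E_6.

Type E_{6}, Milnor number mu = 6.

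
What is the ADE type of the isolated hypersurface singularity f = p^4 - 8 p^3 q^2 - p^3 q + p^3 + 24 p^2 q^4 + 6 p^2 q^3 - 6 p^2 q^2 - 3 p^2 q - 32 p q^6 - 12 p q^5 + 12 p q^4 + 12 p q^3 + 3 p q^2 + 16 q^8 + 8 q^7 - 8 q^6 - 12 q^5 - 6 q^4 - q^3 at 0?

The Hessian of f at 0 has rank 0. Corank 2; j^3 = (p - q)^3 is a perfect cube, so E-series; the 4-jet and mu = 7 give E_7.

E_{7}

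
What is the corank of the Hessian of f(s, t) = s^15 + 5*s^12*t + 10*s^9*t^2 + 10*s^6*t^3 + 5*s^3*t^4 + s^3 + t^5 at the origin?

2

Hessian at 0 has rank 0.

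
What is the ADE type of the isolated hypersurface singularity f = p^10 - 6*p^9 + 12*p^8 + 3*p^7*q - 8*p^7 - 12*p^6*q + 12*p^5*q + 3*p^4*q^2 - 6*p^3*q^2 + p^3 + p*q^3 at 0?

E_7

The Hessian of f at 0 has rank 0. Corank 2; j^3 = p^3 is a perfect cube, so E-series; the 4-jet and mu = 7 give E_7.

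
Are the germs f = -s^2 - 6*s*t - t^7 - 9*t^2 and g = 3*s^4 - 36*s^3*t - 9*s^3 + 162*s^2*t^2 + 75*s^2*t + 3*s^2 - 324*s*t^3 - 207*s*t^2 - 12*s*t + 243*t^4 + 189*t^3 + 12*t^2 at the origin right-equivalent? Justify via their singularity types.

No.

The Hessian of f at 0 is [[-2, -6], [-6, -18]] with rank 1, so corank 1. A Groebner basis of the Jacobian ideal J(f) in C{s,t} is {t^6, s + 3*t}; counting standard monomials gives mu = 6. Corank 1: A-series; mu = 6 gives A_6. The Hessian of g at 0 is [[6, -12], [-12, 24]] with rank 1, so corank 1. A Groebner basis of the Jacobian ideal J(g) in C{s,t} is {t^2, s - 2*t}; counting standard monomials gives mu = 2. Corank 1: A-series; mu = 2 gives A_2. f is A_6 but g is A_2, hence not right-equivalent.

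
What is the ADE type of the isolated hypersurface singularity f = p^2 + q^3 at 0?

A_{2}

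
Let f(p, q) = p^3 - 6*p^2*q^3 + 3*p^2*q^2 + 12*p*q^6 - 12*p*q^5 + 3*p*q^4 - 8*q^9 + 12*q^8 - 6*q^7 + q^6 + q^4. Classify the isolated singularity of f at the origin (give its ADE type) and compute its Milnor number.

The Hessian of f at 0 has rank 0. Corank 2; j^3 = p^3 is a perfect cube, so E-series; the 4-jet and mu = 6 give E_6.

Type E6, Milnor number mu = 6.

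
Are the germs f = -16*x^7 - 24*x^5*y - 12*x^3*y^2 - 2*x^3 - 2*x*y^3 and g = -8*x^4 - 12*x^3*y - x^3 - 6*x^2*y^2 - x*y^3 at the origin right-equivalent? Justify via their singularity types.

Yes.

The Hessian of f at 0 has rank 0. Corank 2; j^3 = -2*x^3 is a perfect cube, so E-series; the 4-jet and mu = 7 give E_7. The Hessian of g at 0 has rank 0. Corank 2; j^3 = -x^3 is a perfect cube, so E-series; the 4-jet and mu = 7 give E_7. Both have type E_7, hence right-equivalent.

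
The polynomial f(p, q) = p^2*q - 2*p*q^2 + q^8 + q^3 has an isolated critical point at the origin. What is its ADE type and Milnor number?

Type D_{9}, Milnor number mu = 9.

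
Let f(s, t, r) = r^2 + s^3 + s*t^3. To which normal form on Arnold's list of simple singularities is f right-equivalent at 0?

The Hessian of f at 0 is [[0, 0, 0], [0, 0, 0], [0, 0, 2]] with rank 1, so corank 2. A Groebner basis of the Jacobian ideal J(f) in C{s,t,r} is {s^3, s*t^2, 3*s^2 + t^3, r}; counting standard monomials gives mu = 7. Corank 2; j^3 = s^3 is a perfect cube, so E-series; the 4-jet and mu = 7 give E_7.

E7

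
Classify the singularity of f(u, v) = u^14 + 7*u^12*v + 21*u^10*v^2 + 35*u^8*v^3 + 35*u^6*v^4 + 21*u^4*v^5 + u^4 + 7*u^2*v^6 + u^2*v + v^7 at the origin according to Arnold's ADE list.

D_{8}

The Hessian of f at 0 has rank 0. Corank 2; j^3 = u^2*v has shape L^2 M (L != M), so D-series; mu = 8 gives D_8.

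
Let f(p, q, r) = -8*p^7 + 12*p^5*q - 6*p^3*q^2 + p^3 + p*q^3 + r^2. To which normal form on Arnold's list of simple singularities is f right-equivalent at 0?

The Hessian of f at 0 is [[0, 0, 0], [0, 0, 0], [0, 0, 2]] with rank 1, so corank 2. A Groebner basis of the Jacobian ideal J(f) in C{p,q,r} is {p^3, p*q^2, 3*p^2 + q^3, r}; counting standard monomials gives mu = 7. Corank 2; j^3 = p^3 is a perfect cube, so E-series; the 4-jet and mu = 7 give E_7.

E7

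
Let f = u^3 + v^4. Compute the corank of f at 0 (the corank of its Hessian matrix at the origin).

2

Hessian at 0 has rank 0.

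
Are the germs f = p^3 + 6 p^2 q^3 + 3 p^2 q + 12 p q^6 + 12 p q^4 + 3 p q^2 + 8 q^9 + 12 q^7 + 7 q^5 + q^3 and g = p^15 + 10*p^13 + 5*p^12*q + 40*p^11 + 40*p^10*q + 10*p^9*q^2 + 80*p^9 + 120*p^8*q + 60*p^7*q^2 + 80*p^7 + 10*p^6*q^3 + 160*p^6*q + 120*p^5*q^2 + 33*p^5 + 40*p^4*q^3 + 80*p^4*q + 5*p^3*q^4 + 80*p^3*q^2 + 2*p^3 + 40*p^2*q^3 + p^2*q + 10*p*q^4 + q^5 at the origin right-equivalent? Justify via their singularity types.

The Hessian of f at 0 has rank 0. Corank 2; j^3 = (p + q)^3 is a perfect cube, so E-series; the 5-jet and mu = 8 give E_8. The Hessian of g at 0 has rank 0. Corank 2; j^3 = p^2*(2*p + q) has shape L^2 M (L != M), so D-series; mu = 6 gives D_6. f is E_8 but g is D_6, hence not right-equivalent.

No.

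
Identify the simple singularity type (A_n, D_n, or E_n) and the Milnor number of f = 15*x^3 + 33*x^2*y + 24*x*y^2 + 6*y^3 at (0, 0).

Type D_{4}, Milnor number mu = 4.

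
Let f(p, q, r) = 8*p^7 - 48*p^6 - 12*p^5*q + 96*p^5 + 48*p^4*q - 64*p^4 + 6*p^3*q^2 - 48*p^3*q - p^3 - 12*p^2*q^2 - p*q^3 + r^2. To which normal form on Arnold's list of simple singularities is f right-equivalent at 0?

The Hessian of f at 0 is [[0, 0, 0], [0, 0, 0], [0, 0, 2]] with rank 1, so corank 2. A Groebner basis of the Jacobian ideal J(f) in C{p,q,r} is {3*p^2/16 + q^4 + q^3/16, p^3, p^2*q - p^2/16 - q^3/48, p^2/2 + p*q^2 + q^3/6, r}; counting standard monomials gives mu = 7. Corank 2; j^3 = -p^3 is a perfect cube, so E-series; the 4-jet and mu = 7 give E_7.

E_7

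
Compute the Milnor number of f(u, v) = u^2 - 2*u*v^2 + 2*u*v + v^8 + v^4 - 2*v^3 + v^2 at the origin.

The Hessian of f at 0 has rank 1. Corank 1: A-series; mu = 7 gives A_7.

7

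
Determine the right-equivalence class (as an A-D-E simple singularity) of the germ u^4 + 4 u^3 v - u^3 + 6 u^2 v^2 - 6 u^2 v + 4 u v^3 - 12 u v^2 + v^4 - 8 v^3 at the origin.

The Hessian of f at 0 has rank 0. Corank 2; j^3 = -(u + 2*v)^3 is a perfect cube, so E-series; the 4-jet and mu = 6 give E_6.

E_{6}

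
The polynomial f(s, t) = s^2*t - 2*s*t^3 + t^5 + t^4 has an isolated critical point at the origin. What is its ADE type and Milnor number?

Type D5, Milnor number mu = 5.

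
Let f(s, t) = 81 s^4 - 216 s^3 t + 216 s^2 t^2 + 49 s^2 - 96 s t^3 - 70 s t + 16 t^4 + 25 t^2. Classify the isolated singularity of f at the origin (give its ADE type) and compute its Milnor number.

Type A3, Milnor number mu = 3.

The Hessian of f at 0 has rank 1. Corank 1: A-series; mu = 3 gives A_3.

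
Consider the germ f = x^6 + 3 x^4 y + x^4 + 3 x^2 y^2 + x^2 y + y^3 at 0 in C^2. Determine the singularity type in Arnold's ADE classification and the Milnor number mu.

The Hessian of f at 0 is [[0, 0], [0, 0]] with rank 0, so corank 2. A Groebner basis of the Jacobian ideal J(f) in C{x,y} is {y^3, x^2 + 3*y^2, x*y}; counting standard monomials gives mu = 4. Corank 2; j^3 = y*(x^2 + y^2) splits into three distinct lines over C (the quadratic factor has nonzero discriminant), so D_4.

Type D4, Milnor number mu = 4.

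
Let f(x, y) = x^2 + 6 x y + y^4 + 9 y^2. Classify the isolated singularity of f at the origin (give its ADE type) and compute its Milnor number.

Type A_{3}, Milnor number mu = 3.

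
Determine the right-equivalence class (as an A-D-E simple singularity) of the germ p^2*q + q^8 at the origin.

D_{9}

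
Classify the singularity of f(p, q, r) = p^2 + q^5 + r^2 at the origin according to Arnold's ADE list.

The Hessian of f at 0 has rank 2. Corank 1: A-series; mu = 4 gives A_4.

A_4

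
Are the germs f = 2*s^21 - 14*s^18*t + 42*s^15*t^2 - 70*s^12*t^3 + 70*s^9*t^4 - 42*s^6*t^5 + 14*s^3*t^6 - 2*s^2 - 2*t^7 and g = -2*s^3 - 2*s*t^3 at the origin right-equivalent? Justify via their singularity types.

No.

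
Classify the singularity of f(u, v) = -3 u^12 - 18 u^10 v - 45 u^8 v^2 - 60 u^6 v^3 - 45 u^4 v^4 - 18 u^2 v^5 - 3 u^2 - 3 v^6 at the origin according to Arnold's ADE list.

The Hessian of f at 0 is [[-6, 0], [0, 0]] with rank 1, so corank 1. A Groebner basis of the Jacobian ideal J(f) in C{u,v} is {v^5, u}; counting standard monomials gives mu = 5. Corank 1: A-series; mu = 5 gives A_5.

A_5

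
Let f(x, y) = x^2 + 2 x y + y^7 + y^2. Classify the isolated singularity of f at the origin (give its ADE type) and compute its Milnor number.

Type A_{6}, Milnor number mu = 6.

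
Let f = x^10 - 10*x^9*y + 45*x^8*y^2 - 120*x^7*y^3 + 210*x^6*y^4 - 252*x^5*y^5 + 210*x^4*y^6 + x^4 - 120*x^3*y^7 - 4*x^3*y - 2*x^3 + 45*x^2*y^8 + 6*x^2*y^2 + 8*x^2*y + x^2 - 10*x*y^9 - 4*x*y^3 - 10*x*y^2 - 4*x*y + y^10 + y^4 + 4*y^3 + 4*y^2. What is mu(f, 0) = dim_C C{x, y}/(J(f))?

9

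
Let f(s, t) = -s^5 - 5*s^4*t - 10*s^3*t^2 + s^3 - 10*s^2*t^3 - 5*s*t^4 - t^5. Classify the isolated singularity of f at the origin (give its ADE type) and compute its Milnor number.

Type E_8, Milnor number mu = 8.

The Hessian of f at 0 has rank 0. Corank 2; j^3 = s^3 is a perfect cube, so E-series; the 5-jet and mu = 8 give E_8.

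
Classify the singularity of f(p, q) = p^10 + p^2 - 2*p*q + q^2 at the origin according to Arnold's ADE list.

A_9

The Hessian of f at 0 has rank 1. Corank 1: A-series; mu = 9 gives A_9.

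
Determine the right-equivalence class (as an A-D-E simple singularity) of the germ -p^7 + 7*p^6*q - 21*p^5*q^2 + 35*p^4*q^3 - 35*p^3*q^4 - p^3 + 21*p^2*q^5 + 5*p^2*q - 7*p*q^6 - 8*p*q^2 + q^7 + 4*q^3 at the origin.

D_8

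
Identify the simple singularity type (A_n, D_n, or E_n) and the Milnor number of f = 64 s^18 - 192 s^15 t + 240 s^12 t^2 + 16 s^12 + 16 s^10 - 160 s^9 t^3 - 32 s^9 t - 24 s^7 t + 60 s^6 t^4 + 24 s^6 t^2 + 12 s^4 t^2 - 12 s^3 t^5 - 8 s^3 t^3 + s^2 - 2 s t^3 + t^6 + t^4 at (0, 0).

The Hessian of f at 0 is [[2, 0], [0, 0]] with rank 1, so corank 1. A Groebner basis of the Jacobian ideal J(f) in C{s,t} is {t^3, s}; counting standard monomials gives mu = 3. Corank 1: A-series; mu = 3 gives A_3.

Type A_3, Milnor number mu = 3.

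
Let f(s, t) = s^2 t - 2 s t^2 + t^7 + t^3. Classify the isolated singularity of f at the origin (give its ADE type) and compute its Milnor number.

Type D8, Milnor number mu = 8.

The Hessian of f at 0 has rank 0. Corank 2; j^3 = t*(s - t)^2 has shape L^2 M (L != M), so D-series; mu = 8 gives D_8.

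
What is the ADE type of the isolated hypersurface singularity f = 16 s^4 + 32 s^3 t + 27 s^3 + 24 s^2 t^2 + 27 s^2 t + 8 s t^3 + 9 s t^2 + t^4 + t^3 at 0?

E_6

The Hessian of f at 0 has rank 0. Corank 2; j^3 = (3*s + t)^3 is a perfect cube, so E-series; the 4-jet and mu = 6 give E_6.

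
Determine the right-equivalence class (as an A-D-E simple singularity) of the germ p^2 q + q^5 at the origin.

The Hessian of f at 0 has rank 0. Corank 2; j^3 = p^2*q has shape L^2 M (L != M), so D-series; mu = 6 gives D_6.

D_6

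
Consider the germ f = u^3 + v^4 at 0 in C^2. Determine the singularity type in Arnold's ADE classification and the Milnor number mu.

Type E6, Milnor number mu = 6.

The Hessian of f at 0 is [[0, 0], [0, 0]] with rank 0, so corank 2. A Groebner basis of the Jacobian ideal J(f) in C{u,v} is {v^3, u^2}; counting standard monomials gives mu = 6. Corank 2; j^3 = u^3 is a perfect cube, so E-series; the 4-jet and mu = 6 give E_6.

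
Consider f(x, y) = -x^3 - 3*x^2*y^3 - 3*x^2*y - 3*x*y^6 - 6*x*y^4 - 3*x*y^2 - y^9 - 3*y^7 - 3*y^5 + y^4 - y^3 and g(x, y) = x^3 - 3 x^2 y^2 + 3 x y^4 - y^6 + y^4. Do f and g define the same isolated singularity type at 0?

The Hessian of f at 0 has rank 0. Corank 2; j^3 = -(x + y)^3 is a perfect cube, so E-series; the 4-jet and mu = 6 give E_6. The Hessian of g at 0 has rank 0. Corank 2; j^3 = x^3 is a perfect cube, so E-series; the 4-jet and mu = 6 give E_6. Both have type E_6, hence right-equivalent.

Yes.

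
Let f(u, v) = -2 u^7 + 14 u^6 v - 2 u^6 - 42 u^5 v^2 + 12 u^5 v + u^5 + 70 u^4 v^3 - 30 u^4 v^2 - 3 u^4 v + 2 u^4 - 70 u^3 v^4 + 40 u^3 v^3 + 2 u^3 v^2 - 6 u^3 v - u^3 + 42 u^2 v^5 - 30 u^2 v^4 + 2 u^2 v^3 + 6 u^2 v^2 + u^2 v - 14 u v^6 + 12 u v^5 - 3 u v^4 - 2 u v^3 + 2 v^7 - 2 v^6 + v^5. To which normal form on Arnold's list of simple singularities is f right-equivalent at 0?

D8

The Hessian of f at 0 has rank 0. Corank 2; j^3 = -u^2*(u - v) has shape L^2 M (L != M), so D-series; mu = 8 gives D_8.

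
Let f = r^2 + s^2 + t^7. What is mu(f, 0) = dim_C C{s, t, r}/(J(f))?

The Hessian of f at 0 has rank 2. Corank 1: A-series; mu = 6 gives A_6.

6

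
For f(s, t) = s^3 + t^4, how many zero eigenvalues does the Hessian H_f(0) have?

2

Hessian at 0 has rank 0.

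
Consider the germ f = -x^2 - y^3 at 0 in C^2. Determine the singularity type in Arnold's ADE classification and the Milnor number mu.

Type A2, Milnor number mu = 2.

The Hessian of f at 0 is [[-2, 0], [0, 0]] with rank 1, so corank 1. A Groebner basis of the Jacobian ideal J(f) in C{x,y} is {y^2, x}; counting standard monomials gives mu = 2. Corank 1: A-series; mu = 2 gives A_2.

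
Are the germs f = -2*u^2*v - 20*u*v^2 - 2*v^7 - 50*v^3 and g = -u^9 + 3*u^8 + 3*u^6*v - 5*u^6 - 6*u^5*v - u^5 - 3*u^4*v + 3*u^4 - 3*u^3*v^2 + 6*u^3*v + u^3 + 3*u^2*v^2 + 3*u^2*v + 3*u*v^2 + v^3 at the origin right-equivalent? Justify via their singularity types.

No.

The Hessian of f at 0 is [[0, 0], [0, 0]] with rank 0, so corank 2. A Groebner basis of the Jacobian ideal J(f) in C{u,v} is {u^2/7 + v^6 - 25*v^2/7, u^3 + 125*v^3, u*v + 5*v^2}; counting standard monomials gives mu = 8. Corank 2; j^3 = -2*v*(u + 5*v)^2 has shape L^2 M (L != M), so D-series; mu = 8 gives D_8. The Hessian of g at 0 is [[0, 0], [0, 0]] with rank 0, so corank 2. A Groebner basis of the Jacobian ideal J(g) in C{u,v} is {-3*u^2/10 + u*v^3 - 3*u*v^2/5 - 3*u*v/5 - 3*v^3/5 - 3*v^2/10, 2*u^2/5 + 4*u*v^2/5 + 4*u*v/5 + v^4 + 4*v^3/5 + 2*v^2/5, u^3 + 3*u^2/5 - 9*u*v^2/5 + 6*u*v/5 - 4*v^3/5 + 3*v^2/5, u^2*v - u^2/5 + 8*u*v^2/5 - 2*u*v/5 + 3*v^3/5 - v^2/5}; counting standard monomials gives mu = 8. Corank 2; j^3 = (u + v)^3 is a perfect cube, so E-series; the 5-jet and mu = 8 give E_8. f is D_8 but g is E_8, hence not right-equivalent.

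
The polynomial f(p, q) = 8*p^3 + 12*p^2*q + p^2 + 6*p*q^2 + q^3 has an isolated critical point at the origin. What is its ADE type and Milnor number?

Type A_2, Milnor number mu = 2.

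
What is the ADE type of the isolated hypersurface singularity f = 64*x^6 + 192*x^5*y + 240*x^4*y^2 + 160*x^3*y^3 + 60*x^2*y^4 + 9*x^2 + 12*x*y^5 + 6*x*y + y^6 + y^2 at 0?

A_5

The Hessian of f at 0 has rank 1. Corank 1: A-series; mu = 5 gives A_5.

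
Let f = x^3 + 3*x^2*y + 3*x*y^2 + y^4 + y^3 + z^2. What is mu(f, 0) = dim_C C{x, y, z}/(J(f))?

The Hessian of f at 0 has rank 1. Corank 2; j^3 = (x + y)^3 is a perfect cube, so E-series; the 4-jet and mu = 6 give E_6.

6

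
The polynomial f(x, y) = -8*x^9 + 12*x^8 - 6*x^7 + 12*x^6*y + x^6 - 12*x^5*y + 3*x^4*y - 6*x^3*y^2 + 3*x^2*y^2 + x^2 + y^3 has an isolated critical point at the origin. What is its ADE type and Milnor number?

Type A_2, Milnor number mu = 2.

The Hessian of f at 0 is [[2, 0], [0, 0]] with rank 1, so corank 1. A Groebner basis of the Jacobian ideal J(f) in C{x,y} is {y^2, x}; counting standard monomials gives mu = 2. Corank 1: A-series; mu = 2 gives A_2.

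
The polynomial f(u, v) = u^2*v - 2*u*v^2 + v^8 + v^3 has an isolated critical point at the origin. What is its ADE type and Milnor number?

The Hessian of f at 0 has rank 0. Corank 2; j^3 = v*(u - v)^2 has shape L^2 M (L != M), so D-series; mu = 9 gives D_9.

Type D_{9}, Milnor number mu = 9.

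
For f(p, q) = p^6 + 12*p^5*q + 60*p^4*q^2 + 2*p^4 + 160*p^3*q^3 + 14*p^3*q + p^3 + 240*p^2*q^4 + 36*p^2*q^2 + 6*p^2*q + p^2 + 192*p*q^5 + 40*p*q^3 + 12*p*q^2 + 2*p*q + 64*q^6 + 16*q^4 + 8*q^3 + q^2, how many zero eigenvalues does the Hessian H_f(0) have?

1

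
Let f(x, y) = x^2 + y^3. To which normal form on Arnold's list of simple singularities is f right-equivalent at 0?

A_{2}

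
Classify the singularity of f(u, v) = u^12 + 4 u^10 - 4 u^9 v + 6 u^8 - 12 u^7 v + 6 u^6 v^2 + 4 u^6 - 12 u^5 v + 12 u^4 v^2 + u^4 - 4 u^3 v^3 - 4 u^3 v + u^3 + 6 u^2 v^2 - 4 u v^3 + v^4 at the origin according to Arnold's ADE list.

The Hessian of f at 0 has rank 0. Corank 2; j^3 = u^3 is a perfect cube, so E-series; the 4-jet and mu = 6 give E_6.

E6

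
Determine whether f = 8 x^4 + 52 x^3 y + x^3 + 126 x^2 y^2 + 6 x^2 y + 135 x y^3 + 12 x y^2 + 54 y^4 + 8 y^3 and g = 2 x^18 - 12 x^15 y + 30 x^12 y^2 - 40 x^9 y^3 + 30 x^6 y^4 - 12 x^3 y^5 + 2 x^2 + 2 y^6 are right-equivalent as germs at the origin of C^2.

The Hessian of f at 0 has rank 0. Corank 2; j^3 = (x + 2*y)^3 is a perfect cube, so E-series; the 4-jet and mu = 7 give E_7. The Hessian of g at 0 has rank 1. Corank 1: A-series; mu = 5 gives A_5. f is E_7 but g is A_5, hence not right-equivalent.

No.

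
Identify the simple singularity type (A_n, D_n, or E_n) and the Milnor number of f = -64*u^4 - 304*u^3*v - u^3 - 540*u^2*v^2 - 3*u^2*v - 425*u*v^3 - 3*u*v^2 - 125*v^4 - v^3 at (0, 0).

The Hessian of f at 0 is [[0, 0], [0, 0]] with rank 0, so corank 2. A Groebner basis of the Jacobian ideal J(f) in C{u,v} is {3*u^2/16 + 3*u*v/8 + v^4 + v^3/16 + 3*v^2/16, u^3 + 27*u^2/16 + 27*u*v/8 + 25*v^3/16 + 27*v^2/16, u^2*v - 17*u^2/16 - 17*u*v/8 - 65*v^3/48 - 17*v^2/16, u^2/2 + u*v^2 + u*v + 7*v^3/6 + v^2/2}; counting standard monomials gives mu = 7. Corank 2; j^3 = -(u + v)^3 is a perfect cube, so E-series; the 4-jet and mu = 7 give E_7.

Type E7, Milnor number mu = 7.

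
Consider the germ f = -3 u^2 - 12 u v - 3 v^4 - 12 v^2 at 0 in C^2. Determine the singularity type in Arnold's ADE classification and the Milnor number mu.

Type A3, Milnor number mu = 3.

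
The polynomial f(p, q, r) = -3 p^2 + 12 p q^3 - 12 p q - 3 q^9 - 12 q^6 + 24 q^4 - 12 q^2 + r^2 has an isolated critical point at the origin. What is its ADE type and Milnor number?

Type A8, Milnor number mu = 8.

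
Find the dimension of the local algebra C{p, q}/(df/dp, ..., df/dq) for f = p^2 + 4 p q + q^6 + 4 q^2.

The Hessian of f at 0 has rank 1. Corank 1: A-series; mu = 5 gives A_5.

5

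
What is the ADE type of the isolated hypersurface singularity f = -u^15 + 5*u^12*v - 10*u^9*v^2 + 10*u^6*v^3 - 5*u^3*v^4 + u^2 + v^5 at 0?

The Hessian of f at 0 is [[2, 0], [0, 0]] with rank 1, so corank 1. A Groebner basis of the Jacobian ideal J(f) in C{u,v} is {v^4, u}; counting standard monomials gives mu = 4. Corank 1: A-series; mu = 4 gives A_4.

A_4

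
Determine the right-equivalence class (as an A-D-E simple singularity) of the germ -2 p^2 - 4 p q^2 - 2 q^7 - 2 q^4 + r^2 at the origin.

A_6

The Hessian of f at 0 has rank 2. Corank 1: A-series; mu = 6 gives A_6.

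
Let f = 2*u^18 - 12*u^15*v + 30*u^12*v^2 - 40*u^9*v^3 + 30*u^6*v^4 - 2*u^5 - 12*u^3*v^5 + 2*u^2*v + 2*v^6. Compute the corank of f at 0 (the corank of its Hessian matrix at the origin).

2

Hessian at 0 has rank 0.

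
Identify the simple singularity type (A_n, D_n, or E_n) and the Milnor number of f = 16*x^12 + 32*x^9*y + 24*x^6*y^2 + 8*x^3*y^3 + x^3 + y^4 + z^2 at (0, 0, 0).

Type E6, Milnor number mu = 6.

The Hessian of f at 0 is [[0, 0, 0], [0, 0, 0], [0, 0, 2]] with rank 1, so corank 2. A Groebner basis of the Jacobian ideal J(f) in C{x,y,z} is {y^3, x^2, z}; counting standard monomials gives mu = 6. Corank 2; j^3 = x^3 is a perfect cube, so E-series; the 4-jet and mu = 6 give E_6.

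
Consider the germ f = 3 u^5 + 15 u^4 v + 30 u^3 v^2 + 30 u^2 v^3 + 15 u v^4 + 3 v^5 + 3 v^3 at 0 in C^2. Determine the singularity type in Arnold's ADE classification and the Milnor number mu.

The Hessian of f at 0 is [[0, 0], [0, 0]] with rank 0, so corank 2. A Groebner basis of the Jacobian ideal J(f) in C{u,v} is {u^4 + 4*u^3*v, v^2}; counting standard monomials gives mu = 8. Corank 2; j^3 = 3*v^3 is a perfect cube, so E-series; the 5-jet and mu = 8 give E_8.

Type E_8, Milnor number mu = 8.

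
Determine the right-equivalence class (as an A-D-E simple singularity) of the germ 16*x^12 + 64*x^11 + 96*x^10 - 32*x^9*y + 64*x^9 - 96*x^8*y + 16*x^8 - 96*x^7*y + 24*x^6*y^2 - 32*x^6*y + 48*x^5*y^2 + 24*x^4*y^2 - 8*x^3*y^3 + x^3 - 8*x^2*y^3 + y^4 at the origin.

E_6

The Hessian of f at 0 has rank 0. Corank 2; j^3 = x^3 is a perfect cube, so E-series; the 4-jet and mu = 6 give E_6.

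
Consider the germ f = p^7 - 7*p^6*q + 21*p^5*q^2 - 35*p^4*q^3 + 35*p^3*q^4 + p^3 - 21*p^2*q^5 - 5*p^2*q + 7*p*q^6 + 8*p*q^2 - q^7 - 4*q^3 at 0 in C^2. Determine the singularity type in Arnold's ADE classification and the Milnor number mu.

Type D_{8}, Milnor number mu = 8.

The Hessian of f at 0 has rank 0. Corank 2; j^3 = (p - 2*q)^2*(p - q) has shape L^2 M (L != M), so D-series; mu = 8 gives D_8.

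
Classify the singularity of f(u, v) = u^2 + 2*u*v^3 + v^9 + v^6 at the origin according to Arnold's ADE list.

A_{8}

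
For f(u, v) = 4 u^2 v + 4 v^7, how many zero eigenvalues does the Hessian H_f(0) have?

Hessian at 0 has rank 0.

2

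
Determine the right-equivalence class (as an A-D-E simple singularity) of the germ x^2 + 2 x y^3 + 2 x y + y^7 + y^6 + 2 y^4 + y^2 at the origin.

The Hessian of f at 0 is [[2, 2], [2, 2]] with rank 1, so corank 1. A Groebner basis of the Jacobian ideal J(f) in C{x,y} is {x + y^3 + y, x^2 + 2*x*y + y^2}; counting standard monomials gives mu = 6. Corank 1: A-series; mu = 6 gives A_6.

A_{6}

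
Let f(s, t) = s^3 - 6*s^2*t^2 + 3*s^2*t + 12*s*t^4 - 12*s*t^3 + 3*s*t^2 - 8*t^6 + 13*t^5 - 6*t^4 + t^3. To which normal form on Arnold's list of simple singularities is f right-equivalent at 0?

The Hessian of f at 0 has rank 0. Corank 2; j^3 = (s + t)^3 is a perfect cube, so E-series; the 5-jet and mu = 8 give E_8.

E_8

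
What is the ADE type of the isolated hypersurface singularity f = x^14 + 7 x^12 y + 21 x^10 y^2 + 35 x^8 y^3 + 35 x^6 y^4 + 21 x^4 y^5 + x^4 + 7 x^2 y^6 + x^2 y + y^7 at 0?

D_{8}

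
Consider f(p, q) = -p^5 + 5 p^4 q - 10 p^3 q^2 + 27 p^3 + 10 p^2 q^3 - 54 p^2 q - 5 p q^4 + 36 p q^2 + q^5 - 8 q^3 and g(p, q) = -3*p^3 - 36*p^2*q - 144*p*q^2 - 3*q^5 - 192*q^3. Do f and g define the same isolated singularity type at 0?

Yes.

The Hessian of f at 0 is [[0, 0], [0, 0]] with rank 0, so corank 2. A Groebner basis of the Jacobian ideal J(f) in C{p,q} is {q^5, p*q^3 - 3*q^4/4, p^2 - 4*p*q/3 + 4*q^2/9}; counting standard monomials gives mu = 8. Corank 2; j^3 = (3*p - 2*q)^3 is a perfect cube, so E-series; the 5-jet and mu = 8 give E_8. The Hessian of g at 0 is [[0, 0], [0, 0]] with rank 0, so corank 2. A Groebner basis of the Jacobian ideal J(g) in C{p,q} is {q^4, p^2 + 8*p*q + 16*q^2}; counting standard monomials gives mu = 8. Corank 2; j^3 = -3*(p + 4*q)^3 is a perfect cube, so E-series; the 5-jet and mu = 8 give E_8. Both have type E_8, hence right-equivalent.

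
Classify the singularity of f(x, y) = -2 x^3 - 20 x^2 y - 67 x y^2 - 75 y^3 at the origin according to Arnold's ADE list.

D_{4}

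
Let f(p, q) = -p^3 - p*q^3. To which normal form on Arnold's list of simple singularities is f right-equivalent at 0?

E_{7}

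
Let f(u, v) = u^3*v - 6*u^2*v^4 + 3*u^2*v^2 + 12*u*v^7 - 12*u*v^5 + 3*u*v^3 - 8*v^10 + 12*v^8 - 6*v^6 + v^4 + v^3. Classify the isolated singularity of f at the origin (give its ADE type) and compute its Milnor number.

Type E_{7}, Milnor number mu = 7.

The Hessian of f at 0 is [[0, 0], [0, 0]] with rank 0, so corank 2. A Groebner basis of the Jacobian ideal J(f) in C{u,v} is {u^3 - 3*u*v^2 + 3*v^2, u^2*v + 2*u*v^2, v^3}; counting standard monomials gives mu = 7. Corank 2; j^3 = v^3 is a perfect cube, so E-series; the 4-jet and mu = 7 give E_7.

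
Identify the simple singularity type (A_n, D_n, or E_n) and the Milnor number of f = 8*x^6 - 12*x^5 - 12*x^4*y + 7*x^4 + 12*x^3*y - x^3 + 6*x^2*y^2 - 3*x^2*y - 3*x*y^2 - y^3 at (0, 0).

Type E_6, Milnor number mu = 6.

The Hessian of f at 0 has rank 0. Corank 2; j^3 = -(x + y)^3 is a perfect cube, so E-series; the 4-jet and mu = 6 give E_6.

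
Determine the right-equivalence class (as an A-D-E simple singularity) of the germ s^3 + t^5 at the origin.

E_8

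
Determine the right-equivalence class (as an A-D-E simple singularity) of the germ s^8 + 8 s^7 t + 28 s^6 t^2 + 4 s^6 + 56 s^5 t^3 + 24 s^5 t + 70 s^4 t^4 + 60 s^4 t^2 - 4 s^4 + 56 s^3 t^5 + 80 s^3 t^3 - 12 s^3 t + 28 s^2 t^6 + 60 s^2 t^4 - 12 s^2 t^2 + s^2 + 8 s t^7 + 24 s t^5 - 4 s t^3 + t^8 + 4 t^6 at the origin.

A_7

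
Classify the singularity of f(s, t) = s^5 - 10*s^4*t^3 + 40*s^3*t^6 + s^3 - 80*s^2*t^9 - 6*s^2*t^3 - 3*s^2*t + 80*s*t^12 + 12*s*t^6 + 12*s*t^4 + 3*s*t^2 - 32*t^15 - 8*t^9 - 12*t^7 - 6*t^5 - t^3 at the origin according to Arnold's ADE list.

The Hessian of f at 0 has rank 0. Corank 2; j^3 = (s - t)^3 is a perfect cube, so E-series; the 5-jet and mu = 8 give E_8.

E_8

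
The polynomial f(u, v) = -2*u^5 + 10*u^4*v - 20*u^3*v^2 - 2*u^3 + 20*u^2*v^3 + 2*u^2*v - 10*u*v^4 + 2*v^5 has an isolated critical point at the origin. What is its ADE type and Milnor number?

Type D6, Milnor number mu = 6.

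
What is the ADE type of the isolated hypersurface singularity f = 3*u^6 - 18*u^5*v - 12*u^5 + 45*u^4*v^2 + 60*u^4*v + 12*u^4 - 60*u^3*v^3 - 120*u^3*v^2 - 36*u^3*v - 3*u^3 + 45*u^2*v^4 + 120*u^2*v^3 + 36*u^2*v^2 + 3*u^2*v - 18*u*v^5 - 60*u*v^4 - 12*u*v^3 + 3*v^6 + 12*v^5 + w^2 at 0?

D_{7}

The Hessian of f at 0 has rank 1. Corank 2; j^3 = -3*u^2*(u - v) has shape L^2 M (L != M), so D-series; mu = 7 gives D_7.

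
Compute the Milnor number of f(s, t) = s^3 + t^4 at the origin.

The Hessian of f at 0 has rank 0. Corank 2; j^3 = s^3 is a perfect cube, so E-series; the 4-jet and mu = 6 give E_6.

6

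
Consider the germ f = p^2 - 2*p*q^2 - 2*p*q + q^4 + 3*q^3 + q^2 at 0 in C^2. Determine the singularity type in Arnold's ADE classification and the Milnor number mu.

Type A_2, Milnor number mu = 2.

The Hessian of f at 0 has rank 1. Corank 1: A-series; mu = 2 gives A_2.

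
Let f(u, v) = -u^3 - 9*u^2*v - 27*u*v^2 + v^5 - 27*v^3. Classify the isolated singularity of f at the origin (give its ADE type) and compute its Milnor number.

The Hessian of f at 0 is [[0, 0], [0, 0]] with rank 0, so corank 2. A Groebner basis of the Jacobian ideal J(f) in C{u,v} is {v^4, u^2 + 6*u*v + 9*v^2}; counting standard monomials gives mu = 8. Corank 2; j^3 = -(u + 3*v)^3 is a perfect cube, so E-series; the 5-jet and mu = 8 give E_8.

Type E8, Milnor number mu = 8.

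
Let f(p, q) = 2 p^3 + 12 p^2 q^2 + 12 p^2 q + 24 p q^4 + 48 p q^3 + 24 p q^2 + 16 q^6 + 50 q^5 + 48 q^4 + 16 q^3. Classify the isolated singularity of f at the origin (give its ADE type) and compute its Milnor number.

The Hessian of f at 0 has rank 0. Corank 2; j^3 = 2*(p + 2*q)^3 is a perfect cube, so E-series; the 5-jet and mu = 8 give E_8.

Type E_8, Milnor number mu = 8.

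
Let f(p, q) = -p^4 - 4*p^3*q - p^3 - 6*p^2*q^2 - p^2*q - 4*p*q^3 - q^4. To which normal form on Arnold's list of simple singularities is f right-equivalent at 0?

The Hessian of f at 0 has rank 0. Corank 2; j^3 = -p^2*(p + q) has shape L^2 M (L != M), so D-series; mu = 5 gives D_5.

D_5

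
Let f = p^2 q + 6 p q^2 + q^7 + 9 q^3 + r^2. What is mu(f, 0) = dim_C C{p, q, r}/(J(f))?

8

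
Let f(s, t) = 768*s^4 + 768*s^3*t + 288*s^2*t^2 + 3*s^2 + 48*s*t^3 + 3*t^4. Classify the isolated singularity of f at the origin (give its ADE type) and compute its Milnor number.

Type A_{3}, Milnor number mu = 3.

The Hessian of f at 0 is [[6, 0], [0, 0]] with rank 1, so corank 1. A Groebner basis of the Jacobian ideal J(f) in C{s,t} is {t^3, s}; counting standard monomials gives mu = 3. Corank 1: A-series; mu = 3 gives A_3.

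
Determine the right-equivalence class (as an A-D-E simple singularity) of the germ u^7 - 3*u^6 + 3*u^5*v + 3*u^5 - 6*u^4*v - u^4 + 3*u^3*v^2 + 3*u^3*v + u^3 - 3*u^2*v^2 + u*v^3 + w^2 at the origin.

E7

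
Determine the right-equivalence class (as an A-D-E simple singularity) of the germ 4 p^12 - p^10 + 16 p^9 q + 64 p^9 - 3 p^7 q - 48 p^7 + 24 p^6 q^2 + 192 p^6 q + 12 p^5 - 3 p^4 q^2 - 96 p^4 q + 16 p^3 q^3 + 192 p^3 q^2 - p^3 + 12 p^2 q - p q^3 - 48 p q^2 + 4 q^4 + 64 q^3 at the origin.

E_{7}

The Hessian of f at 0 is [[0, 0], [0, 0]] with rank 0, so corank 2. A Groebner basis of the Jacobian ideal J(f) in C{p,q} is {p^3 - 12*p^2*q - 384*p^2 + 3072*p*q - 6144*q^2, 12*p^2 + p*q^2 - 96*p*q + 192*q^2, 3*p^2 - 24*p*q + q^3 + 48*q^2}; counting standard monomials gives mu = 7. Corank 2; j^3 = -(p - 4*q)^3 is a perfect cube, so E-series; the 4-jet and mu = 7 give E_7.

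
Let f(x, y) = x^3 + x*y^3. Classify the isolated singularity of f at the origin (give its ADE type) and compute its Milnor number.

Type E_{7}, Milnor number mu = 7.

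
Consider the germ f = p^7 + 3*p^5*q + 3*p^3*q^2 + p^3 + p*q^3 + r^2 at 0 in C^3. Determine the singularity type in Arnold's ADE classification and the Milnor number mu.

Type E_{7}, Milnor number mu = 7.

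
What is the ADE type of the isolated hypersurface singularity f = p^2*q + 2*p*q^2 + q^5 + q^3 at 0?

The Hessian of f at 0 has rank 0. Corank 2; j^3 = q*(p + q)^2 has shape L^2 M (L != M), so D-series; mu = 6 gives D_6.

D6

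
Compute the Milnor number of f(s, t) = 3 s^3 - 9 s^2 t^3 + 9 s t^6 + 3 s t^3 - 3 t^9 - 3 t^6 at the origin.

7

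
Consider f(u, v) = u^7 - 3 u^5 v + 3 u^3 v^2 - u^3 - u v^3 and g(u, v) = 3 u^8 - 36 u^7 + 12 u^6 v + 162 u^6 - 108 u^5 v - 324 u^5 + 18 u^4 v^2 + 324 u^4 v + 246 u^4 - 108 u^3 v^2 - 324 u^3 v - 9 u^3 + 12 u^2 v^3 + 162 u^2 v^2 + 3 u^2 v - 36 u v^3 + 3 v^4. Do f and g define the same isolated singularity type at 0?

No.

The Hessian of f at 0 has rank 0. Corank 2; j^3 = -u^3 is a perfect cube, so E-series; the 4-jet and mu = 7 give E_7. The Hessian of g at 0 has rank 0. Corank 2; j^3 = -3*u^2*(3*u - v) has shape L^2 M (L != M), so D-series; mu = 5 gives D_5. f is E_7 but g is D_5, hence not right-equivalent.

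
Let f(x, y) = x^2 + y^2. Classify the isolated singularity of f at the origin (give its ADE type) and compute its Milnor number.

The Hessian of f at 0 has rank 2. Corank 0: nondegenerate Morse point, so A_1.

Type A_1, Milnor number mu = 1.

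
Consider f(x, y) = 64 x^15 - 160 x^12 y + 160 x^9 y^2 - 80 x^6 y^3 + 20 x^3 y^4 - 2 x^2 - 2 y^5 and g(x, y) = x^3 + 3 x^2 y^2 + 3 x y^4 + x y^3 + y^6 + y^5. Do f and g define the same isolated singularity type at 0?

The Hessian of f at 0 is [[-4, 0], [0, 0]] with rank 1, so corank 1. A Groebner basis of the Jacobian ideal J(f) in C{x,y} is {y^4, x}; counting standard monomials gives mu = 4. Corank 1: A-series; mu = 4 gives A_4. The Hessian of g at 0 is [[0, 0], [0, 0]] with rank 0, so corank 2. A Groebner basis of the Jacobian ideal J(g) in C{x,y} is {-x^2 + y^4 - y^3/3, x^3, x^2*y + x^2/3 + y^3/9, x^2 + x*y^2 + y^3/3}; counting standard monomials gives mu = 7. Corank 2; j^3 = x^3 is a perfect cube, so E-series; the 4-jet and mu = 7 give E_7. f is A_4 but g is E_7, hence not right-equivalent.

No.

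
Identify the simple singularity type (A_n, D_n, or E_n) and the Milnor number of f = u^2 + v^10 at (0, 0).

The Hessian of f at 0 is [[2, 0], [0, 0]] with rank 1, so corank 1. A Groebner basis of the Jacobian ideal J(f) in C{u,v} is {v^9, u}; counting standard monomials gives mu = 9. Corank 1: A-series; mu = 9 gives A_9.

Type A_9, Milnor number mu = 9.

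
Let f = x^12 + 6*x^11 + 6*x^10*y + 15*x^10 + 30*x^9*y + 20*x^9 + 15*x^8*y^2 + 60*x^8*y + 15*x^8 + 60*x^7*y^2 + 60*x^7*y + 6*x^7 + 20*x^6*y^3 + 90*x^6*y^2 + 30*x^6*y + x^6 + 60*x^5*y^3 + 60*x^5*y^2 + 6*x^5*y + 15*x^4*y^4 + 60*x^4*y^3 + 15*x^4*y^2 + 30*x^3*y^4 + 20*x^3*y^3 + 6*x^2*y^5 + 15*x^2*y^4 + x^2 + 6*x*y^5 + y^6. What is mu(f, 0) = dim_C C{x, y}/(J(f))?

5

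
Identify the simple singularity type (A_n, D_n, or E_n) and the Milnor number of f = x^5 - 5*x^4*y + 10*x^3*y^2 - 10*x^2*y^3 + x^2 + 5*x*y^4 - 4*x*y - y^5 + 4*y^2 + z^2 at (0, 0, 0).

The Hessian of f at 0 has rank 2. Corank 1: A-series; mu = 4 gives A_4.

Type A4, Milnor number mu = 4.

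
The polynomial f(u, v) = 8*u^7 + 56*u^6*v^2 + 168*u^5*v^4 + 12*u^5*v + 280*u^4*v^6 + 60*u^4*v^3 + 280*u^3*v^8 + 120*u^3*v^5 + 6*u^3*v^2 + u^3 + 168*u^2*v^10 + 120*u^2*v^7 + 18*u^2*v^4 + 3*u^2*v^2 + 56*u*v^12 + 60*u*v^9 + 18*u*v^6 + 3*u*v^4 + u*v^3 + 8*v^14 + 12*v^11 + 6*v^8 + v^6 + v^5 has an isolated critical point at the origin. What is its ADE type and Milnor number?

The Hessian of f at 0 has rank 0. Corank 2; j^3 = u^3 is a perfect cube, so E-series; the 4-jet and mu = 7 give E_7.

Type E7, Milnor number mu = 7.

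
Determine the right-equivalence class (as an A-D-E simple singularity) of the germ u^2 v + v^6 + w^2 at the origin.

The Hessian of f at 0 has rank 1. Corank 2; j^3 = u^2*v has shape L^2 M (L != M), so D-series; mu = 7 gives D_7.

D7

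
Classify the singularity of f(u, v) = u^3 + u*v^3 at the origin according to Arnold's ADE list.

E_{7}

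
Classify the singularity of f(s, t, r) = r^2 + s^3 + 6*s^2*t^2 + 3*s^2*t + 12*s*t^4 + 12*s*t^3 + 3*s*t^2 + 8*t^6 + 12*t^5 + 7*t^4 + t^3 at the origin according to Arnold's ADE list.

E_{6}

The Hessian of f at 0 is [[0, 0, 0], [0, 0, 0], [0, 0, 2]] with rank 1, so corank 2. A Groebner basis of the Jacobian ideal J(f) in C{s,t,r} is {s^3 + 3*s^2/4 + 3*s*t/2 + 3*t^2/4, s^2*t - s^2/2 - s*t - t^2/2, s^2/4 + s*t^2 + s*t/2 + t^2/4, t^3, r}; counting standard monomials gives mu = 6. Corank 2; j^3 = (s + t)^3 is a perfect cube, so E-series; the 4-jet and mu = 6 give E_6.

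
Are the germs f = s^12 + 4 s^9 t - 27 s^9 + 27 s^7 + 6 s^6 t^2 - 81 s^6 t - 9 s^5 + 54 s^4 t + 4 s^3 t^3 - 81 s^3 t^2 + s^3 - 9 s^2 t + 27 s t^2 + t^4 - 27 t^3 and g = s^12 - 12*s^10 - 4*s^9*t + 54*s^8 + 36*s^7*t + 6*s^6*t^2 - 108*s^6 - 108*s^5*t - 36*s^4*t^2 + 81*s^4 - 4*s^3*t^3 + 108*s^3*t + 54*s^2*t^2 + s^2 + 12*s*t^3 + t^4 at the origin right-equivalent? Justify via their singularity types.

The Hessian of f at 0 has rank 0. Corank 2; j^3 = (s - 3*t)^3 is a perfect cube, so E-series; the 4-jet and mu = 6 give E_6. The Hessian of g at 0 has rank 1. Corank 1: A-series; mu = 3 gives A_3. f is E_6 but g is A_3, hence not right-equivalent.

No.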